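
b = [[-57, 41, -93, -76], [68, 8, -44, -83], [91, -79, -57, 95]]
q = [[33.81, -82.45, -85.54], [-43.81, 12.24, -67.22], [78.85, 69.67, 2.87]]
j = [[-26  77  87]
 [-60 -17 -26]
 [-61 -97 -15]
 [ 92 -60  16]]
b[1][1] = 8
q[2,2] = 2.87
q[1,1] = 12.24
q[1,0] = -43.81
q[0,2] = -85.54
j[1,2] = -26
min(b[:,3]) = -83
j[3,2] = 16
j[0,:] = [-26, 77, 87]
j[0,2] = 87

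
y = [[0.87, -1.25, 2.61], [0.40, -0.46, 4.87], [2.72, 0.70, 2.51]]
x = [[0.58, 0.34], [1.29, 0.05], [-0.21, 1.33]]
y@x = [[-1.66,3.7],[-1.38,6.59],[1.95,4.3]]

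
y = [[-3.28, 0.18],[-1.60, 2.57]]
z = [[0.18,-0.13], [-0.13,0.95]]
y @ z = [[-0.61, 0.60], [-0.62, 2.65]]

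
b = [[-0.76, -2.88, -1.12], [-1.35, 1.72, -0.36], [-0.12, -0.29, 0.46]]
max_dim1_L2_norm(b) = 3.18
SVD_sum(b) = [[-0.07, -2.99, -0.72], [0.03, 1.51, 0.37], [-0.00, -0.17, -0.04]] + [[-0.69, 0.11, -0.39], [-1.36, 0.22, -0.77], [0.14, -0.02, 0.08]] + [[0.0, 0.00, -0.00], [-0.03, -0.01, 0.04], [-0.26, -0.10, 0.42]]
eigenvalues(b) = [-1.95, 2.81, 0.57]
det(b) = -3.10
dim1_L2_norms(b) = [3.18, 2.22, 0.56]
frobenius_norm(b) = 3.92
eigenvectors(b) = [[0.93, 0.61, -0.39],[0.35, -0.79, -0.17],[0.09, 0.07, 0.9]]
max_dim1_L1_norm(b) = 4.76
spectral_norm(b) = 3.45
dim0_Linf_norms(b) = [1.35, 2.88, 1.12]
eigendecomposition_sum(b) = [[-1.43, -1.18, -0.84], [-0.54, -0.45, -0.32], [-0.14, -0.11, -0.08]] + [[0.64, -1.69, -0.05], [-0.82, 2.17, 0.06], [0.07, -0.18, -0.01]] + [[0.02,-0.0,-0.23], [0.01,-0.00,-0.1], [-0.05,0.0,0.54]]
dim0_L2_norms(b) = [1.55, 3.37, 1.26]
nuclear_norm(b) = 5.74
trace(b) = 1.42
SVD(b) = [[0.89,  0.45,  -0.00],[-0.45,  0.89,  0.10],[0.05,  -0.09,  0.99]] @ diag([3.4544375952547073, 1.7771094429468481, 0.5057103205195775]) @ [[-0.02, -0.97, -0.24],[-0.86, 0.14, -0.49],[-0.51, -0.19, 0.84]]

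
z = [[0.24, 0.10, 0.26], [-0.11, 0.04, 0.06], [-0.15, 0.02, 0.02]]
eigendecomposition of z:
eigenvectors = [[(0.76+0j), 0.76-0.00j, (-0.07+0j)], [-0.10+0.43j, -0.10-0.43j, (-0.91+0j)], [(-0.23+0.43j), (-0.23-0.43j), (0.42+0j)]]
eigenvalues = [(0.15+0.2j), (0.15-0.2j), 0j]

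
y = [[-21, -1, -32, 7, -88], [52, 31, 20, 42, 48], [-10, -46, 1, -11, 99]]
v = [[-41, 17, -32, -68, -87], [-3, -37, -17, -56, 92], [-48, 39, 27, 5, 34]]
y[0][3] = 7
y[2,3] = -11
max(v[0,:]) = 17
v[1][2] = -17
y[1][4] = 48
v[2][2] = 27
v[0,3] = -68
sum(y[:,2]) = -11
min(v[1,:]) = -56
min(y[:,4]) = -88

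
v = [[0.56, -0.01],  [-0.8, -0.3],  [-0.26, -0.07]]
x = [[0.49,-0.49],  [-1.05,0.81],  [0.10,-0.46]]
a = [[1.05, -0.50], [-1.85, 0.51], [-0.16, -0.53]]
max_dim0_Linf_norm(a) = 1.85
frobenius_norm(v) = 1.06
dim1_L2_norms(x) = [0.69, 1.33, 0.47]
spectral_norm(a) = 2.24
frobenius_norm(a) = 2.31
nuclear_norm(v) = 1.22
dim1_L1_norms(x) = [0.98, 1.86, 0.56]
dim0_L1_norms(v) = [1.62, 0.38]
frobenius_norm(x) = 1.57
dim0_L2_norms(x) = [1.16, 1.05]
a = x + v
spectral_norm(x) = 1.54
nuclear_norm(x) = 1.84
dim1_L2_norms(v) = [0.56, 0.85, 0.27]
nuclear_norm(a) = 2.82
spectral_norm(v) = 1.04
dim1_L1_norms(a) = [1.55, 2.36, 0.69]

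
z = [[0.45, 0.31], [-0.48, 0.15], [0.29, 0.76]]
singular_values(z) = [0.95, 0.55]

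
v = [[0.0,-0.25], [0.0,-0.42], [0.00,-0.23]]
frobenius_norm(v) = 0.54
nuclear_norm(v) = 0.54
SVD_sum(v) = [[0.0, -0.25], [0.0, -0.42], [0.0, -0.23]] + [[0.00, 0.00], [-0.00, 0.0], [-0.00, 0.00]]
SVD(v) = [[-0.46, -0.89], [-0.78, 0.41], [-0.43, 0.22]] @ diag([0.5401851534427802, 0.0]) @ [[0.0, 1.00],[-1.0, -0.00]]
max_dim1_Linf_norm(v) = 0.42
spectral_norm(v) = 0.54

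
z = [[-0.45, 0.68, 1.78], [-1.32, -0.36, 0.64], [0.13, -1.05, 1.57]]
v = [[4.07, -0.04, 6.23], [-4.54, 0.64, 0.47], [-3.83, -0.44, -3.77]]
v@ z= [[-0.97, -3.76, 17.0], [1.26, -3.81, -6.93], [1.81, 1.51, -13.02]]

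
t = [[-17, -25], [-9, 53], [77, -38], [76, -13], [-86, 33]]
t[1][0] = -9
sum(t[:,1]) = 10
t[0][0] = -17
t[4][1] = 33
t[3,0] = 76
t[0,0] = -17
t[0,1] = -25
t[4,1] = 33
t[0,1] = -25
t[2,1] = -38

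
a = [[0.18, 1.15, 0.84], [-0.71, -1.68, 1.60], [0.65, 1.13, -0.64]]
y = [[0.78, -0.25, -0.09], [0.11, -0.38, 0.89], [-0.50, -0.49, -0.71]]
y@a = [[0.26, 1.22, 0.31],[0.87, 1.77, -1.09],[-0.20, -0.55, -0.75]]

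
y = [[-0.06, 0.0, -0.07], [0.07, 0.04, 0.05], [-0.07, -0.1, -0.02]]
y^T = [[-0.06, 0.07, -0.07], [0.00, 0.04, -0.10], [-0.07, 0.05, -0.02]]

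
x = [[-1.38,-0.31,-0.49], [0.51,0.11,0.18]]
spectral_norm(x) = 1.60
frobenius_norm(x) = 1.60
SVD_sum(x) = [[-1.38,  -0.31,  -0.49],[0.51,  0.11,  0.18]] + [[0.00, -0.00, -0.00],[0.00, -0.0, -0.00]]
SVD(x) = [[-0.94, 0.35], [0.35, 0.94]] @ diag([1.5953626871158986, 0.004230432405787185]) @ [[0.92,0.21,0.33], [0.27,-0.95,-0.15]]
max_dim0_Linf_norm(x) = 1.38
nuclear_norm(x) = 1.60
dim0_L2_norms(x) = [1.47, 0.33, 0.52]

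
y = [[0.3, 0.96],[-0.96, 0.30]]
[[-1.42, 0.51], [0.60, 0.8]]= y @ [[-0.99, -0.61], [-1.17, 0.72]]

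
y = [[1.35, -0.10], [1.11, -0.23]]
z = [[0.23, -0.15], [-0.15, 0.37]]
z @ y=[[0.14, 0.01], [0.21, -0.07]]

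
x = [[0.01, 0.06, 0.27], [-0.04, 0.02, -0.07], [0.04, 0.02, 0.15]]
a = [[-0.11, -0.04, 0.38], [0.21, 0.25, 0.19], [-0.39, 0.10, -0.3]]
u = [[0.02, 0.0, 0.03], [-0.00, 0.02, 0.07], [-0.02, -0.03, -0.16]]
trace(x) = 0.18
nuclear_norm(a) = 1.22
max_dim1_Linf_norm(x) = 0.27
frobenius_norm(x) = 0.33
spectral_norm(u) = 0.18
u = a @ x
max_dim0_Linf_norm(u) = 0.16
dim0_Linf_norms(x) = [0.04, 0.06, 0.27]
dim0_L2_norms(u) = [0.03, 0.04, 0.18]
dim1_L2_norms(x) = [0.28, 0.08, 0.16]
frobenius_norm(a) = 0.74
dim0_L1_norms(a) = [0.71, 0.39, 0.87]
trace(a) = -0.16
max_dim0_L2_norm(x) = 0.32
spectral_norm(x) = 0.32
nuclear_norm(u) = 0.20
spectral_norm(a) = 0.60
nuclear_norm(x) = 0.39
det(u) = -0.00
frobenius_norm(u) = 0.18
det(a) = 0.06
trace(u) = -0.12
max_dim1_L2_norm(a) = 0.5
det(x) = -0.00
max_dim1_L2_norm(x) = 0.28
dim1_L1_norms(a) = [0.53, 0.65, 0.79]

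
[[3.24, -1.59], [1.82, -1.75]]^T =[[3.24, 1.82], [-1.59, -1.75]]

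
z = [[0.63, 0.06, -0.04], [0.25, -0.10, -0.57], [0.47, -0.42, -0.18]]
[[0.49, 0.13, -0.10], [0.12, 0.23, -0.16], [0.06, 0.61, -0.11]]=z@ [[0.71, 0.31, -0.14], [0.65, -1.07, 0.02], [-0.02, -0.08, 0.22]]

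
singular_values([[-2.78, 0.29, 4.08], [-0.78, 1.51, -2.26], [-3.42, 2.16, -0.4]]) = [5.48, 4.34, 0.19]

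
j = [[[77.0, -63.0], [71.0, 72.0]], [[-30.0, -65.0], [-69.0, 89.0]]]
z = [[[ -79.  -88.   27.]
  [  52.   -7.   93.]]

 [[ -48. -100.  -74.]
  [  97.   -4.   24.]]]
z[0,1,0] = 52.0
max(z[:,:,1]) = -4.0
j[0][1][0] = 71.0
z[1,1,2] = 24.0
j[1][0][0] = -30.0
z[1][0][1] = -100.0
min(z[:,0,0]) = -79.0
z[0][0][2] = 27.0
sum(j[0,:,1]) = 9.0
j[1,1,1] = 89.0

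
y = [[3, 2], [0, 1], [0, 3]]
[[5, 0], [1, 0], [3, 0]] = y @ [[1, 0], [1, 0]]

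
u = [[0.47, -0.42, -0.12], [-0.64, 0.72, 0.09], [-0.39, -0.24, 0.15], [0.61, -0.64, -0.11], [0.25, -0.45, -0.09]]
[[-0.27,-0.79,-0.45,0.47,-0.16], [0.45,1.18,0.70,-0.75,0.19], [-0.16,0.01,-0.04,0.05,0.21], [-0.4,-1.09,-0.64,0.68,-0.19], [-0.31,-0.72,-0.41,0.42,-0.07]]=u @ [[0.11, -0.35, -0.24, 0.32, -0.4], [0.68, 1.19, 0.73, -0.75, -0.11], [0.33, 1.06, 0.27, -0.03, 0.17]]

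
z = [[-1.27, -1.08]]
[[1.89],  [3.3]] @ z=[[-2.4, -2.04], [-4.19, -3.56]]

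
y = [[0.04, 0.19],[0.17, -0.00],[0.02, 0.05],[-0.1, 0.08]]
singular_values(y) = [0.21, 0.2]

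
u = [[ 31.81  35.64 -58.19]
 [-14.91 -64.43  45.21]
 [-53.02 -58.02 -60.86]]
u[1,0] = -14.91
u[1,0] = -14.91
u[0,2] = -58.19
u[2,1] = -58.02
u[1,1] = -64.43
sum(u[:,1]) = -86.81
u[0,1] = 35.64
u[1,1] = -64.43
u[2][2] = -60.86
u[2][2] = -60.86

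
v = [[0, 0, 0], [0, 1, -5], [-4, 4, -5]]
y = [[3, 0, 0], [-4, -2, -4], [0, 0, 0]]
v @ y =[[0, 0, 0], [-4, -2, -4], [-28, -8, -16]]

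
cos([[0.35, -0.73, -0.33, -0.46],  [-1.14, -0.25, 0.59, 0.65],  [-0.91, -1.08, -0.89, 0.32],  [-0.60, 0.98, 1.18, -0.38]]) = [[0.33, 0.03, 0.34, 0.24], [0.42, 0.61, -0.18, -0.11], [-0.65, -0.93, 0.62, 0.28], [0.85, 0.55, 0.34, 0.41]]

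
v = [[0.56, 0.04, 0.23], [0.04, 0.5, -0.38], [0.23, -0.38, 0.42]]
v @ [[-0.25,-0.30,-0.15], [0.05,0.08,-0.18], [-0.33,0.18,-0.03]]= [[-0.21, -0.12, -0.1],[0.14, -0.04, -0.08],[-0.22, -0.02, 0.02]]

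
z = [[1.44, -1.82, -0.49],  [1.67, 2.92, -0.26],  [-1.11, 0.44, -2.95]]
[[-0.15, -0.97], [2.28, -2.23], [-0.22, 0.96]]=z@[[0.50, -0.95], [0.49, -0.22], [-0.04, 0.00]]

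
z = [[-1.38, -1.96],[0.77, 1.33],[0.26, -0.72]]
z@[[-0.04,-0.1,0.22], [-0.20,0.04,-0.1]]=[[0.45, 0.06, -0.11], [-0.30, -0.02, 0.04], [0.13, -0.05, 0.13]]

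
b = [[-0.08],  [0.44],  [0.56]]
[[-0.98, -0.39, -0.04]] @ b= [[-0.12]]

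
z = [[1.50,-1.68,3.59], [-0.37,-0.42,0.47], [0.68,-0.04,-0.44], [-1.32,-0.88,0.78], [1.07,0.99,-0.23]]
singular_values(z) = [4.32, 2.33, 0.59]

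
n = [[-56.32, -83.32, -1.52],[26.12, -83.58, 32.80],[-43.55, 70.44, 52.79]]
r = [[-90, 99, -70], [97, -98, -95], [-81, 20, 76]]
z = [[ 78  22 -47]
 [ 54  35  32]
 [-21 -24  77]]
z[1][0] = 54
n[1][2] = 32.8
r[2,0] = -81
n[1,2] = 32.8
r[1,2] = -95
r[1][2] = -95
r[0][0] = -90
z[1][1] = 35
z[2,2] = 77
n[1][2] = 32.8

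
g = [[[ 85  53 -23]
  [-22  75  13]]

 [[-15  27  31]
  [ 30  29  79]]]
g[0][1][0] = -22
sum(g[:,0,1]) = 80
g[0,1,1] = 75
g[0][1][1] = 75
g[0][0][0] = 85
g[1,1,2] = 79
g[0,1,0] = -22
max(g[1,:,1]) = 29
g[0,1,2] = 13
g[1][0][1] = 27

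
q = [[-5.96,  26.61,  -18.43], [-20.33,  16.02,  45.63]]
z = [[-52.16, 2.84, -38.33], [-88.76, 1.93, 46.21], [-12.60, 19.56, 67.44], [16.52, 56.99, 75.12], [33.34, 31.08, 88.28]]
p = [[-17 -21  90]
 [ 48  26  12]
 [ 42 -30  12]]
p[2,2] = 12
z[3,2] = 75.12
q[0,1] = 26.61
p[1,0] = 48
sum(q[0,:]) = 2.219999999999999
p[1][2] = 12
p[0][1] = -21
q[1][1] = 16.02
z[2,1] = 19.56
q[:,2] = [-18.43, 45.63]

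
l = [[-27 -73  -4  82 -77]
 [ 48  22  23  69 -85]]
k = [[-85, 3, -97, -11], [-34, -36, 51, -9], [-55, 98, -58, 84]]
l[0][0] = -27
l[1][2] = 23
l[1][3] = 69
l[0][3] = 82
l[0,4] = -77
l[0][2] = -4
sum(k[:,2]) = -104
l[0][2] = -4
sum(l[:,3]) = 151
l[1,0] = 48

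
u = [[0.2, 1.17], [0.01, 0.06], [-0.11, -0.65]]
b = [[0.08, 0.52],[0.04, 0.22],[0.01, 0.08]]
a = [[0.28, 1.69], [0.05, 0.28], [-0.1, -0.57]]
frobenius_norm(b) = 0.58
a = u + b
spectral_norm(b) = 0.58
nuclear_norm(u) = 1.36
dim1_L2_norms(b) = [0.53, 0.22, 0.08]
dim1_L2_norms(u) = [1.19, 0.06, 0.66]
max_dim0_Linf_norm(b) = 0.52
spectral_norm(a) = 1.83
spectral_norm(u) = 1.36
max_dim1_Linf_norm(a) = 1.69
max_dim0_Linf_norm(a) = 1.69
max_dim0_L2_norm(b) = 0.57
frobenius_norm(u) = 1.36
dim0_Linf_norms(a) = [0.28, 1.69]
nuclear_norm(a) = 1.84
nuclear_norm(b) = 0.58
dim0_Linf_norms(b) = [0.08, 0.52]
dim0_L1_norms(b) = [0.13, 0.82]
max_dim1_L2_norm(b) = 0.53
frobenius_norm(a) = 1.83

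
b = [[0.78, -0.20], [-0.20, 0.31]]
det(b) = 0.202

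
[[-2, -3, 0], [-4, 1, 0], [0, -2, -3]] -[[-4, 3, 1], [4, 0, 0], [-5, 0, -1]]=[[2, -6, -1], [-8, 1, 0], [5, -2, -2]]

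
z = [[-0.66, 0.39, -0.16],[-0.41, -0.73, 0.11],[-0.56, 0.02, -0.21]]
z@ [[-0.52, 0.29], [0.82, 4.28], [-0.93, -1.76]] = [[0.81, 1.76], [-0.49, -3.44], [0.50, 0.29]]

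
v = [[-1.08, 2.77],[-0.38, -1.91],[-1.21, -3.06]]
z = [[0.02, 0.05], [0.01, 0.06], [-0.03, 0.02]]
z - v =[[1.1,-2.72],[0.39,1.97],[1.18,3.08]]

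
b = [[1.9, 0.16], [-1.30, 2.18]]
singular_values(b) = [2.75, 1.58]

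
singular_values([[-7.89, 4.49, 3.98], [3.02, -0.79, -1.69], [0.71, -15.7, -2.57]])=[17.19, 8.3, 0.25]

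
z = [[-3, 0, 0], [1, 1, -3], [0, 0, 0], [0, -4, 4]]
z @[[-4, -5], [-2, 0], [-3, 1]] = [[12, 15], [3, -8], [0, 0], [-4, 4]]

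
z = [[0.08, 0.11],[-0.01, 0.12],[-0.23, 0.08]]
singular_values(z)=[0.25, 0.17]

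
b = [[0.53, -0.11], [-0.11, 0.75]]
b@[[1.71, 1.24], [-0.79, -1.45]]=[[0.99, 0.82], [-0.78, -1.22]]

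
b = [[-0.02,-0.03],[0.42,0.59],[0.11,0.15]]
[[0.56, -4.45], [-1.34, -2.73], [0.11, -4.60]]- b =[[0.58, -4.42], [-1.76, -3.32], [0.00, -4.75]]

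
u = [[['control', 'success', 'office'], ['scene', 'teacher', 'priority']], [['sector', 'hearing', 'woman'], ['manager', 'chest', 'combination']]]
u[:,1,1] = ['teacher', 'chest']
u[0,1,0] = 'scene'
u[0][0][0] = 'control'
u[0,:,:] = [['control', 'success', 'office'], ['scene', 'teacher', 'priority']]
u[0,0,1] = 'success'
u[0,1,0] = 'scene'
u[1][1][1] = 'chest'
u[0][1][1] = 'teacher'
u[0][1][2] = 'priority'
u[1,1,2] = 'combination'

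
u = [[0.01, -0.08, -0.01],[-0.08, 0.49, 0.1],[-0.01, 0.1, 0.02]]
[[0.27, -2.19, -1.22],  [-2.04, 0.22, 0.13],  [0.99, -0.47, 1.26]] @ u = [[0.19,  -1.22,  -0.25], [-0.04,  0.28,  0.04], [0.03,  -0.18,  -0.03]]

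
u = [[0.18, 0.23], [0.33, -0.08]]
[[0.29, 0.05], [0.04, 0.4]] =u @ [[0.35,1.05], [0.98,-0.61]]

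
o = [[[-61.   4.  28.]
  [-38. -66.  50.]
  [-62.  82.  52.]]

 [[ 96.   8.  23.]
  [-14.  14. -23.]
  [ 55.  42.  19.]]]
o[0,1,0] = -38.0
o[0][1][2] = 50.0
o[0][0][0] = -61.0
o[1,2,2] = 19.0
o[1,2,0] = 55.0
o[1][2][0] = 55.0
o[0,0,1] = 4.0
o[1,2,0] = 55.0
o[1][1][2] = -23.0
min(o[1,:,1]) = 8.0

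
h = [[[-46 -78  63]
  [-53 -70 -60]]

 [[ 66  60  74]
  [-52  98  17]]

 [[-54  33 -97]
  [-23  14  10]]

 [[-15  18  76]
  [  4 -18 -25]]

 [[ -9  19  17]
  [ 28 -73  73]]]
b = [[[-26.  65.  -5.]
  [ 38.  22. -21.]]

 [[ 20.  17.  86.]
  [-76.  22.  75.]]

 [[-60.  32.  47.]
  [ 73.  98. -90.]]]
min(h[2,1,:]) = -23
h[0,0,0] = -46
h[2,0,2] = -97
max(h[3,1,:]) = 4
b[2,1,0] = 73.0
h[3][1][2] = -25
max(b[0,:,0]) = 38.0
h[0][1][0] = -53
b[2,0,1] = 32.0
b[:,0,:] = [[-26.0, 65.0, -5.0], [20.0, 17.0, 86.0], [-60.0, 32.0, 47.0]]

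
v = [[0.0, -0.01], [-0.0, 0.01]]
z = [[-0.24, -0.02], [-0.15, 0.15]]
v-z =[[0.24, 0.01], [0.15, -0.14]]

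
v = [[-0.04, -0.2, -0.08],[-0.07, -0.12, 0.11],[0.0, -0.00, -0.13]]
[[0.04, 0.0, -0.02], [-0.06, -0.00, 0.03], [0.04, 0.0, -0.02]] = v@[[0.57, 0.02, -0.29], [-0.16, -0.01, 0.08], [-0.34, -0.01, 0.18]]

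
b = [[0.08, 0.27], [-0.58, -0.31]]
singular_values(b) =[0.69, 0.19]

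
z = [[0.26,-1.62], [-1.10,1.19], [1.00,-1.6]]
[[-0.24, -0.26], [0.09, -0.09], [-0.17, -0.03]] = z @ [[0.09, 0.31], [0.16, 0.21]]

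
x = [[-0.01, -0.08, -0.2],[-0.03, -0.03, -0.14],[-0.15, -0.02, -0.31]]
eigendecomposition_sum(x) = [[-0.07, -0.03, -0.19], [-0.05, -0.02, -0.13], [-0.12, -0.04, -0.32]] + [[0.07, -0.07, -0.01], [0.03, -0.03, -0.00], [-0.03, 0.03, 0.01]] + [[-0.01, 0.02, -0.00], [-0.01, 0.02, -0.0], [0.01, -0.01, 0.0]]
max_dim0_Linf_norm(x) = 0.31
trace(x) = -0.35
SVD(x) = [[-0.48,  -0.80,  -0.35], [-0.34,  -0.20,  0.92], [-0.81,  0.56,  -0.18]] @ diag([0.4221944475548746, 0.0928442862140035, 0.005637993547926002]) @ [[0.32, 0.15, 0.93], [-0.76, 0.64, 0.16], [0.57, 0.76, -0.32]]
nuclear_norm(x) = 0.52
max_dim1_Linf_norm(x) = 0.31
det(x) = -0.00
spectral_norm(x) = 0.42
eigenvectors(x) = [[-0.48, -0.85, -0.65], [-0.34, -0.37, -0.68], [-0.81, 0.38, 0.34]]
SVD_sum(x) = [[-0.07, -0.03, -0.19],  [-0.05, -0.02, -0.14],  [-0.11, -0.05, -0.32]] + [[0.06, -0.05, -0.01], [0.01, -0.01, -0.00], [-0.04, 0.03, 0.01]] + [[-0.0, -0.00, 0.0],[0.0, 0.00, -0.0],[-0.00, -0.00, 0.0]]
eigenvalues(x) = [-0.41, 0.04, 0.01]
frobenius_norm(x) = 0.43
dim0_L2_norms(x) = [0.15, 0.09, 0.39]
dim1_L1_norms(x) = [0.29, 0.2, 0.48]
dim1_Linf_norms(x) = [0.2, 0.14, 0.31]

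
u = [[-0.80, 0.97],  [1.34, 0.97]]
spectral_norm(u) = 1.66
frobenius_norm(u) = 2.08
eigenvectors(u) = [[-0.87, -0.38],[0.5, -0.92]]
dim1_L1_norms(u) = [1.77, 2.31]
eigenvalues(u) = [-1.36, 1.53]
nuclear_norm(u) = 2.91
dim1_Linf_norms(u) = [0.97, 1.34]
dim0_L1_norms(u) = [2.14, 1.94]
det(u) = -2.08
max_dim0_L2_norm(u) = 1.56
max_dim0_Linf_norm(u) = 1.34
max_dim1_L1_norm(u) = 2.31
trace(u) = 0.17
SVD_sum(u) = [[-0.16, -0.1], [1.41, 0.85]] + [[-0.64, 1.07], [-0.07, 0.12]]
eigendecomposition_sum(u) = [[-1.10, 0.46], [0.63, -0.26]] + [[0.3, 0.51], [0.71, 1.23]]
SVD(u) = [[-0.11, 0.99], [0.99, 0.11]] @ diag([1.6586700482483565, 1.2514845868183098]) @ [[0.86, 0.52], [-0.52, 0.86]]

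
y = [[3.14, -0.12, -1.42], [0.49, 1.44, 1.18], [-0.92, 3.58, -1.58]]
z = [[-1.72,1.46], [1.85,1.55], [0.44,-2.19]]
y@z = [[-6.25, 7.51], [2.34, 0.36], [7.51, 7.67]]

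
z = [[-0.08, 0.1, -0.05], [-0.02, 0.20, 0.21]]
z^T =[[-0.08,-0.02], [0.1,0.2], [-0.05,0.21]]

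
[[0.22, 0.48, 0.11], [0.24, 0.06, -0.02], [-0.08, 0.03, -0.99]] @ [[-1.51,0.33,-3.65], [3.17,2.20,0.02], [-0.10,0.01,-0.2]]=[[1.18, 1.13, -0.82], [-0.17, 0.21, -0.87], [0.31, 0.03, 0.49]]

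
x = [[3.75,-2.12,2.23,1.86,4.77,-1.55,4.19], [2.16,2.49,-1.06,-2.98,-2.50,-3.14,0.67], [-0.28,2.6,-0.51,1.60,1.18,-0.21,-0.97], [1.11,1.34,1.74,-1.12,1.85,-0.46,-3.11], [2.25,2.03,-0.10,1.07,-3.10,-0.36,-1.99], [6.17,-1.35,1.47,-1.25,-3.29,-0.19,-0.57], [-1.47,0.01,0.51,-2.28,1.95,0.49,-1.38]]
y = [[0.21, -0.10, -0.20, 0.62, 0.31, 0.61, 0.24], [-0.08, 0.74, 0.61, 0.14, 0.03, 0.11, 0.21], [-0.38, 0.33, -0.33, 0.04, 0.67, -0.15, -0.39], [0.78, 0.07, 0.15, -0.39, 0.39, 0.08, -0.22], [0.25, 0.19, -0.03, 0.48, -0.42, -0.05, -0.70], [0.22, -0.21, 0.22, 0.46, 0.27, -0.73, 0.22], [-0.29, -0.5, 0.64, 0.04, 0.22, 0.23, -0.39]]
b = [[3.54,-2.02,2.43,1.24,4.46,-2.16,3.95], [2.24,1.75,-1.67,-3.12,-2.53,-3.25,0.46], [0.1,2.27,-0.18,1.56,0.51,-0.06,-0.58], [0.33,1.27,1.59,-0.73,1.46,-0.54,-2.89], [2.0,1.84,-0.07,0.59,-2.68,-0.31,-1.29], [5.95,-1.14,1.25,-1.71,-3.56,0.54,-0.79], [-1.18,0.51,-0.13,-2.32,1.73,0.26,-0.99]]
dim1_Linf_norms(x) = [4.77, 3.14, 2.6, 3.11, 3.1, 6.17, 2.28]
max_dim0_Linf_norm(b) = 5.95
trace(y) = -1.31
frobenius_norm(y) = 2.64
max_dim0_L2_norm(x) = 8.08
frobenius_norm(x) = 15.24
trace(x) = -0.06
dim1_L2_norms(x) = [8.35, 6.12, 3.47, 4.54, 4.9, 7.4, 3.68]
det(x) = 613.48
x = y + b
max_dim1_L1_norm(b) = 19.8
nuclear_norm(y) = 7.00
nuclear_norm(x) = 33.21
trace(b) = 1.25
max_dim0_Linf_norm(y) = 0.78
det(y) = -1.00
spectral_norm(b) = 8.97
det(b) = 938.18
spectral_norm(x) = 9.23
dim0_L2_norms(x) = [8.08, 5.02, 3.44, 4.91, 7.62, 3.59, 5.9]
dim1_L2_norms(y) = [1.0, 1.0, 0.99, 1.0, 1.0, 1.0, 1.0]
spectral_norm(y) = 1.01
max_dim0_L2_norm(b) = 7.65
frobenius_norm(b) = 14.43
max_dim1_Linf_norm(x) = 6.17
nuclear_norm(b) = 31.72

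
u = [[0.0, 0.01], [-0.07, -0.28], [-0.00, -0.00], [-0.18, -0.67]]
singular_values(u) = [0.75, 0.01]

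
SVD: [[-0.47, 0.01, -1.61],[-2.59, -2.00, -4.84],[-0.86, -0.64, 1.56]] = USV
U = [[-0.26, -0.28, -0.92], [-0.96, 0.2, 0.21], [0.13, 0.94, -0.32]]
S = [6.09, 1.82, 0.28]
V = [[0.41, 0.3, 0.86],[-0.66, -0.55, 0.51],[0.63, -0.78, -0.03]]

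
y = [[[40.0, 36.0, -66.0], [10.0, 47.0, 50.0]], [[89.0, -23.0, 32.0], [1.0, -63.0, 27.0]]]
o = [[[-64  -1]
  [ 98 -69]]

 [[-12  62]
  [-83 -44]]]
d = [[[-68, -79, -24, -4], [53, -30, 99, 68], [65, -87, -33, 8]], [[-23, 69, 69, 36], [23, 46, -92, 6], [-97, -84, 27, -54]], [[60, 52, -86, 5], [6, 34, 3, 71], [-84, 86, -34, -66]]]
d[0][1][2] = 99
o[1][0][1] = 62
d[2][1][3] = 71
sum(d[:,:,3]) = 70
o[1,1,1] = -44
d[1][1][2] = -92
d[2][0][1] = 52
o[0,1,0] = 98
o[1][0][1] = 62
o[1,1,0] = -83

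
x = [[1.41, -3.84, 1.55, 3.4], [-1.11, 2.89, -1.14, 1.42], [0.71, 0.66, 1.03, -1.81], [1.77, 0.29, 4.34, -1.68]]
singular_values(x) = [6.14, 5.45, 2.5, 0.32]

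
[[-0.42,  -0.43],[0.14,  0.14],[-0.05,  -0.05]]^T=[[-0.42,0.14,-0.05], [-0.43,0.14,-0.05]]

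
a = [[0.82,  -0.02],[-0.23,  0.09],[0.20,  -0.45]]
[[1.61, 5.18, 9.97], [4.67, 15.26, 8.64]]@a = [[2.12,  -4.05], [2.05,  -2.61]]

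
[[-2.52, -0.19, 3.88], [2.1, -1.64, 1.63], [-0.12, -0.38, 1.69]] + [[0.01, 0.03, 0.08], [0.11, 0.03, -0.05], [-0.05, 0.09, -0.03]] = [[-2.51,  -0.16,  3.96],[2.21,  -1.61,  1.58],[-0.17,  -0.29,  1.66]]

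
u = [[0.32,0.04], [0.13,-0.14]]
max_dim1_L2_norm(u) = 0.32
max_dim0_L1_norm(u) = 0.45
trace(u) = 0.18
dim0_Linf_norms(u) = [0.32, 0.14]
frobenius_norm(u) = 0.37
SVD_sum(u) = [[0.32, -0.02], [0.14, -0.01]] + [[0.0, 0.06], [-0.01, -0.13]]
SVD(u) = [[-0.92, -0.40], [-0.40, 0.92]] @ diag([0.34582705569227506, 0.14458093771729405]) @ [[-1.00, 0.05], [-0.05, -1.00]]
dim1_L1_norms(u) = [0.36, 0.27]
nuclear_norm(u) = 0.49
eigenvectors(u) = [[0.96,-0.08], [0.27,1.00]]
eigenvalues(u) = [0.33, -0.15]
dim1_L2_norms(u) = [0.32, 0.19]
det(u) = -0.05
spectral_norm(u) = 0.35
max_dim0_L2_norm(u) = 0.35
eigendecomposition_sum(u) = [[0.32, 0.03], [0.09, 0.01]] + [[-0.0, 0.01], [0.04, -0.15]]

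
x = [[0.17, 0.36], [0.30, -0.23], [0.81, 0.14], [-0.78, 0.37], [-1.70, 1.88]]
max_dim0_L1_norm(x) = 3.76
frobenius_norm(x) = 2.85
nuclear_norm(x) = 3.56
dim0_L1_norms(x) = [3.76, 2.98]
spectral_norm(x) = 2.73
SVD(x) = [[0.05, 0.46],  [-0.14, 0.05],  [-0.18, 0.79],  [0.30, -0.32],  [0.93, 0.24]] @ diag([2.7309913467413525, 0.8297507240273142]) @ [[-0.73, 0.69], [0.69, 0.73]]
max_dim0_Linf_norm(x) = 1.88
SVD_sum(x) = [[-0.09,0.08], [0.27,-0.26], [0.36,-0.34], [-0.6,0.56], [-1.84,1.73]] + [[0.26,0.28], [0.03,0.03], [0.45,0.48], [-0.18,-0.19], [0.14,0.15]]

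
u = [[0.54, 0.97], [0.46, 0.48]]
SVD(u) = [[-0.86, -0.51], [-0.51, 0.86]] @ diag([1.2858264281371992, 0.14543175961230656]) @ [[-0.54, -0.84],[0.84, -0.54]]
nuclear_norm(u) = 1.43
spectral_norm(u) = 1.29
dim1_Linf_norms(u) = [0.97, 0.48]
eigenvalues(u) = [1.18, -0.16]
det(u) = -0.19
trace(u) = 1.02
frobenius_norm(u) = 1.29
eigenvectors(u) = [[0.84, -0.81], [0.55, 0.58]]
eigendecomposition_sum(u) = [[0.62, 0.85],[0.41, 0.56]] + [[-0.08, 0.12], [0.05, -0.08]]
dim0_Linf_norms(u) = [0.54, 0.97]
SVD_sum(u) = [[0.60, 0.93], [0.35, 0.55]] + [[-0.06, 0.04], [0.11, -0.07]]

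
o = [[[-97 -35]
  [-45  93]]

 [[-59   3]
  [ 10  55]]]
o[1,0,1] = 3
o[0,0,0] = -97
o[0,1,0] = -45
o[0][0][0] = -97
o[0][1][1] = 93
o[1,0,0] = -59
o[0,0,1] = -35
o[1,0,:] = [-59, 3]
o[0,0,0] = -97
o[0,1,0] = -45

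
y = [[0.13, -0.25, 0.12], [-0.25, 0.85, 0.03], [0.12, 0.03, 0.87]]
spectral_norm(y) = 0.93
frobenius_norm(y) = 1.29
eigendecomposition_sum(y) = [[0.03,0.01,-0.0], [0.01,0.00,-0.00], [-0.00,-0.0,0.00]] + [[0.09,-0.28,0.05], [-0.28,0.81,-0.15], [0.05,-0.15,0.03]] + [[0.01,0.02,0.07], [0.02,0.04,0.18], [0.07,0.18,0.84]]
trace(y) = 1.85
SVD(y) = [[0.32, 0.09, -0.94], [-0.93, 0.21, -0.29], [0.17, 0.97, 0.15]] @ diag([0.9295332124232129, 0.8869876869631763, 0.03347910061361066]) @ [[0.32, -0.93, 0.17], [0.09, 0.21, 0.97], [-0.94, -0.29, 0.15]]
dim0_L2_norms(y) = [0.31, 0.89, 0.88]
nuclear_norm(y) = 1.85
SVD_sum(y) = [[0.09, -0.28, 0.05],[-0.28, 0.81, -0.15],[0.05, -0.15, 0.03]] + [[0.01, 0.02, 0.07], [0.02, 0.04, 0.18], [0.07, 0.18, 0.84]] + [[0.03, 0.01, -0.0], [0.01, 0.0, -0.00], [-0.0, -0.00, 0.00]]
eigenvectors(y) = [[-0.94,-0.32,0.09], [-0.29,0.93,0.21], [0.15,-0.17,0.97]]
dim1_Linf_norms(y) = [0.25, 0.85, 0.87]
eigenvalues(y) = [0.03, 0.93, 0.89]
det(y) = 0.03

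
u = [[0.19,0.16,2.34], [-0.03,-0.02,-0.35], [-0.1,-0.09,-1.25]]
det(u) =0.000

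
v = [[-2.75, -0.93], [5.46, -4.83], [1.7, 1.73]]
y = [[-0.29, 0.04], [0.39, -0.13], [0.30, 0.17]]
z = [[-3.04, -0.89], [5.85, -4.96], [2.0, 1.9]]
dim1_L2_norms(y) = [0.29, 0.41, 0.34]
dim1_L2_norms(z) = [3.17, 7.67, 2.76]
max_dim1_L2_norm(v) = 7.29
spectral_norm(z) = 7.91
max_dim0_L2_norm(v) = 6.35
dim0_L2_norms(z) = [6.89, 5.39]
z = v + y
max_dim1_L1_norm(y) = 0.52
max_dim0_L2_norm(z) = 6.89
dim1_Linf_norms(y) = [0.29, 0.39, 0.3]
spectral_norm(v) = 7.46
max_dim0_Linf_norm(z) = 5.85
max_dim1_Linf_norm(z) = 5.85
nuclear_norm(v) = 10.90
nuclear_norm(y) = 0.79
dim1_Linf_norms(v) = [2.75, 5.46, 1.73]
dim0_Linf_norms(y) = [0.39, 0.17]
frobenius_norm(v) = 8.21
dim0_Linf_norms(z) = [5.85, 4.96]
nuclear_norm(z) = 11.64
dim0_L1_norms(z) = [10.89, 7.75]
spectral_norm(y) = 0.57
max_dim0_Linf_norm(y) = 0.39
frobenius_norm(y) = 0.61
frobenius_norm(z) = 8.74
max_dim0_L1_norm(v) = 9.91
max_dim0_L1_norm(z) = 10.89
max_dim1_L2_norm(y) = 0.41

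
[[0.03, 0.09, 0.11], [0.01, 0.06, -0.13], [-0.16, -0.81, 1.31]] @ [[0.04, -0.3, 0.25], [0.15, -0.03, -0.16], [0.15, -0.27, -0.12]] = [[0.03,-0.04,-0.02], [-0.01,0.03,0.01], [0.07,-0.28,-0.07]]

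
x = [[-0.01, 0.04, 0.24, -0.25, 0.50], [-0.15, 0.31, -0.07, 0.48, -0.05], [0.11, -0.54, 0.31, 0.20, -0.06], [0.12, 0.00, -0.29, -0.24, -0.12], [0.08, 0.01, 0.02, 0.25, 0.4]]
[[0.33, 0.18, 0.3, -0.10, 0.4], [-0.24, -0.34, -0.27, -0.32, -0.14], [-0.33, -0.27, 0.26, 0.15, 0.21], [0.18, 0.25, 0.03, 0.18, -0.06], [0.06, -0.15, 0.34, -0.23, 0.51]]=x @ [[-0.41, -0.63, 0.54, -0.24, 0.75], [-0.08, -0.3, -0.56, -0.60, -0.31], [-0.55, -0.61, -0.20, -0.27, -0.08], [-0.59, -0.77, 0.01, -0.41, 0.24], [0.63, 0.27, 0.75, -0.23, 0.99]]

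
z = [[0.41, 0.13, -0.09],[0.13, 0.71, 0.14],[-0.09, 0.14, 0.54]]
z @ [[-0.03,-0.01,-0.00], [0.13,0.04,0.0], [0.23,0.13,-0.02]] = [[-0.02, -0.01, 0.00],  [0.12, 0.05, -0.00],  [0.15, 0.08, -0.01]]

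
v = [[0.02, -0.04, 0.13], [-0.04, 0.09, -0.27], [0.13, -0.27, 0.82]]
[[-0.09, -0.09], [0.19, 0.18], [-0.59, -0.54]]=v@ [[-1.22, 0.76], [1.20, 0.13], [-0.13, -0.74]]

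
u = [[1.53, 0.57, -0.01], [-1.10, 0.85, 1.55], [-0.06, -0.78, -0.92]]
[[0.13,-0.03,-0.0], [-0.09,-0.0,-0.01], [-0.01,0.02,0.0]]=u@ [[0.09, -0.0, 0.01],[-0.01, -0.06, -0.03],[0.01, 0.03, 0.02]]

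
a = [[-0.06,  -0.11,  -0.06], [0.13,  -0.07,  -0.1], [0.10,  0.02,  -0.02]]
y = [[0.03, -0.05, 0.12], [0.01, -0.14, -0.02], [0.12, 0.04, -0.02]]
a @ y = [[-0.01,0.02,-0.00], [-0.01,-0.00,0.02], [0.0,-0.01,0.01]]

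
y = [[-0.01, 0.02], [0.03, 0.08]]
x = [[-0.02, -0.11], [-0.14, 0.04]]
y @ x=[[-0.00,0.00], [-0.01,-0.00]]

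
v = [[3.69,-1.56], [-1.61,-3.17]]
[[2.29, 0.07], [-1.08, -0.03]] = v @ [[0.63, 0.02], [0.02, 0.0]]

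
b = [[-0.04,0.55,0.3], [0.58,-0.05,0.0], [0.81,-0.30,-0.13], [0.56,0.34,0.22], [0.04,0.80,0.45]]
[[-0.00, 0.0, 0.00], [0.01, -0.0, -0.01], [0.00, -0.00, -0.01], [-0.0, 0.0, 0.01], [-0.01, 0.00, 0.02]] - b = [[0.04, -0.55, -0.3], [-0.57, 0.05, -0.01], [-0.81, 0.3, 0.12], [-0.56, -0.34, -0.21], [-0.05, -0.80, -0.43]]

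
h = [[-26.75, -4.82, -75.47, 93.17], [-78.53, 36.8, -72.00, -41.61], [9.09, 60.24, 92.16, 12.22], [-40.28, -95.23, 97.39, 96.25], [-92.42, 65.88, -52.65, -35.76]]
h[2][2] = 92.16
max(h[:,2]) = 97.39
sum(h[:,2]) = -10.57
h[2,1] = 60.24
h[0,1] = -4.82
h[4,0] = -92.42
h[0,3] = 93.17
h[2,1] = 60.24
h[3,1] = -95.23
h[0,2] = -75.47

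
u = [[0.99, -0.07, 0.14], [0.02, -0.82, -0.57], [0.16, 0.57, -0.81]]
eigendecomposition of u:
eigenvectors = [[(-1+0j), (0.06-0.01j), 0.06+0.01j], [(0.02+0j), -0.00-0.71j, -0.00+0.71j], [-0.08+0.00j, -0.71+0.00j, (-0.71-0j)]]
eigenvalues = [(1+0j), (-0.82+0.57j), (-0.82-0.57j)]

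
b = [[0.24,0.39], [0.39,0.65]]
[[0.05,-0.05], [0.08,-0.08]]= b @ [[-0.14,-0.10], [0.21,-0.06]]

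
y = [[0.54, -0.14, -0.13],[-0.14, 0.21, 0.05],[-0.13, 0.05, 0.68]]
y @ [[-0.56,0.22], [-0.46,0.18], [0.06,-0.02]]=[[-0.25,0.1],[-0.02,0.01],[0.09,-0.03]]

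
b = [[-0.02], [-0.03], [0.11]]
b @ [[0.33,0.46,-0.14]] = [[-0.01, -0.01, 0.00], [-0.01, -0.01, 0.0], [0.04, 0.05, -0.02]]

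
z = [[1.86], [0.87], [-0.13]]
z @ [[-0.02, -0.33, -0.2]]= [[-0.04, -0.61, -0.37], [-0.02, -0.29, -0.17], [0.00, 0.04, 0.03]]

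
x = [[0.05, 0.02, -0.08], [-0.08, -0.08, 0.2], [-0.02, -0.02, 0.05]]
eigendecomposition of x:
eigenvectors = [[-0.7, -0.0, 0.49], [0.70, 0.97, 0.73], [0.17, 0.24, 0.49]]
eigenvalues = [0.05, -0.03, -0.0]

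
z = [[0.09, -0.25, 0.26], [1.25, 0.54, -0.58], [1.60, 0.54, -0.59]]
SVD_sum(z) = [[-0.09, -0.03, 0.04], [1.29, 0.49, -0.53], [1.56, 0.59, -0.64]] + [[0.18, -0.22, 0.22],[-0.04, 0.05, -0.05],[0.04, -0.05, 0.05]] + [[0.00,0.00,0.00], [0.0,0.00,0.00], [-0.0,-0.0,-0.00]]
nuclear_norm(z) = 2.70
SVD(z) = [[0.04, 0.95, -0.31],[-0.64, -0.21, -0.74],[-0.77, 0.23, 0.60]] @ diag([2.3208121072646706, 0.37712854039353894, 0.0022862183537474697]) @ [[-0.87, -0.33, 0.36], [0.49, -0.61, 0.63], [-0.01, -0.72, -0.69]]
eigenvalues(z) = [-0.33, 0.35, 0.02]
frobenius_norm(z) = 2.35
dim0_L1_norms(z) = [2.94, 1.33, 1.43]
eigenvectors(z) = [[0.09, -0.29, -0.02], [-0.64, -0.53, -0.72], [-0.76, -0.8, -0.69]]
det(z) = -0.00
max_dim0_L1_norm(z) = 2.94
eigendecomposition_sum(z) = [[-0.12, -0.1, 0.11], [0.84, 0.74, -0.8], [1.0, 0.88, -0.95]] + [[0.21, -0.15, 0.15], [0.38, -0.27, 0.27], [0.58, -0.41, 0.41]] + [[0.00, 0.0, -0.0], [0.03, 0.07, -0.06], [0.02, 0.07, -0.05]]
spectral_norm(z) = 2.32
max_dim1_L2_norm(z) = 1.79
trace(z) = 0.04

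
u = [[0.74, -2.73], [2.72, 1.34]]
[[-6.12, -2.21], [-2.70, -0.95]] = u @ [[-1.85, -0.66], [1.74, 0.63]]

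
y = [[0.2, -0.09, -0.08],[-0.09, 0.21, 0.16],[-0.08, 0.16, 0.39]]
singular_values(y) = [0.52, 0.18, 0.1]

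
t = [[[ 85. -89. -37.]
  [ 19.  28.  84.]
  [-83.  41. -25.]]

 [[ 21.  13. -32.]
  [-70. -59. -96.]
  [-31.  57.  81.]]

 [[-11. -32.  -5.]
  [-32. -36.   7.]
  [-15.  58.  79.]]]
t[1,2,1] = 57.0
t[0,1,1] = 28.0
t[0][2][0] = -83.0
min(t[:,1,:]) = -96.0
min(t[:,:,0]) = -83.0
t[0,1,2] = 84.0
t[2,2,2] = 79.0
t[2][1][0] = -32.0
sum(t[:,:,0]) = -117.0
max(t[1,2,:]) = 81.0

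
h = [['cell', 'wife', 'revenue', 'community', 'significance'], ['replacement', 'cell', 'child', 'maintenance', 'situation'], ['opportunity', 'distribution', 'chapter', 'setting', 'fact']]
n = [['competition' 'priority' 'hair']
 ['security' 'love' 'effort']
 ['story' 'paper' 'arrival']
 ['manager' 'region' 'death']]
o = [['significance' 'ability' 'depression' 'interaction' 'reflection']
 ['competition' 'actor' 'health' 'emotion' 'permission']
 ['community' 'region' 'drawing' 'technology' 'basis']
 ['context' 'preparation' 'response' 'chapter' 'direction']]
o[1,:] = ['competition', 'actor', 'health', 'emotion', 'permission']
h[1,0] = 'replacement'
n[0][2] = 'hair'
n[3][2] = 'death'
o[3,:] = ['context', 'preparation', 'response', 'chapter', 'direction']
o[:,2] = ['depression', 'health', 'drawing', 'response']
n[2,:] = ['story', 'paper', 'arrival']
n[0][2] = 'hair'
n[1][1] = 'love'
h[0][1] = 'wife'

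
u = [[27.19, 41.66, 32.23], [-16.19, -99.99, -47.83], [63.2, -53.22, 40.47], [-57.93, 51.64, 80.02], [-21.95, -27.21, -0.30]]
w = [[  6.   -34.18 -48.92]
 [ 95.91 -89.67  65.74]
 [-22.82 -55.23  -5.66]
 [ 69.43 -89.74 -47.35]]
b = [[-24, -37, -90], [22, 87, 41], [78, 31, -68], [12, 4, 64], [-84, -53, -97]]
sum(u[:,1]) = -87.12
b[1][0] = 22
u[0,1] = 41.66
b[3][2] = 64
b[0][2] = -90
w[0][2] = -48.92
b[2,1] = 31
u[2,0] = 63.2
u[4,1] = -27.21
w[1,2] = 65.74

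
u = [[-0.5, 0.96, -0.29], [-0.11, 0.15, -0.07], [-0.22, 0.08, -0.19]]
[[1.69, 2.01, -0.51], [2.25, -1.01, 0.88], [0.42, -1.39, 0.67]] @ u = [[-0.95, 1.88, -0.53],[-1.21, 2.08, -0.75],[-0.2, 0.25, -0.15]]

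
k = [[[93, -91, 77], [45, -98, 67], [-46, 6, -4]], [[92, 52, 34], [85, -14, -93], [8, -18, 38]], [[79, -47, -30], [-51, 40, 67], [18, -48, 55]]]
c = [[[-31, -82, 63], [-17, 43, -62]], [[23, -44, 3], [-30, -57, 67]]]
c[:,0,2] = [63, 3]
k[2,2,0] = 18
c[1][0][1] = -44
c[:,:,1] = [[-82, 43], [-44, -57]]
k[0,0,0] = 93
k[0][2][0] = -46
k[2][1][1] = 40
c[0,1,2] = -62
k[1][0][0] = 92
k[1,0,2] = 34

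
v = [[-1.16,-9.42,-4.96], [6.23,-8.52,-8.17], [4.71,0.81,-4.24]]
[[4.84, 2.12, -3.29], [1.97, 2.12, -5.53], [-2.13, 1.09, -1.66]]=v @ [[-0.29, -0.22, -0.28],[-0.52, 0.06, 0.31],[0.08, -0.49, 0.14]]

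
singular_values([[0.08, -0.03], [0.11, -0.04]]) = [0.14, 0.0]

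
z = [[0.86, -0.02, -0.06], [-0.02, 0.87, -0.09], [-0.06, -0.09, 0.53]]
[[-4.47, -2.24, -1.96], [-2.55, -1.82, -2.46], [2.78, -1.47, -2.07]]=z @ [[-4.96, -2.91, -2.69], [-2.61, -2.52, -3.38], [4.25, -3.53, -4.78]]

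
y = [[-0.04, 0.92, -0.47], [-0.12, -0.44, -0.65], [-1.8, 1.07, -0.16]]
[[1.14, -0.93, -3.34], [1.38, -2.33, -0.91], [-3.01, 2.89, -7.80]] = y @ [[1.92, -1.51, 2.77], [0.04, 0.67, -2.27], [-2.5, 3.41, 2.42]]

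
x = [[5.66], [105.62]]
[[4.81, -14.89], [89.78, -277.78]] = x @ [[0.85, -2.63]]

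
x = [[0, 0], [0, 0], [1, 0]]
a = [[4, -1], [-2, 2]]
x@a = [[0, 0], [0, 0], [4, -1]]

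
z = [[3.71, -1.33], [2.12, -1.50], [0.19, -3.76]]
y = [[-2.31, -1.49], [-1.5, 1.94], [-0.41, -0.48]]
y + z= [[1.40,-2.82], [0.62,0.44], [-0.22,-4.24]]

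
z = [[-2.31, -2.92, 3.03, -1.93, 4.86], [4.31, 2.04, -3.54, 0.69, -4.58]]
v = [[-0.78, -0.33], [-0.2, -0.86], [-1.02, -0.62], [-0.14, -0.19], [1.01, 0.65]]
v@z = [[0.38, 1.6, -1.20, 1.28, -2.28],[-3.24, -1.17, 2.44, -0.21, 2.97],[-0.32, 1.71, -0.9, 1.54, -2.12],[-0.50, 0.02, 0.25, 0.14, 0.19],[0.47, -1.62, 0.76, -1.5, 1.93]]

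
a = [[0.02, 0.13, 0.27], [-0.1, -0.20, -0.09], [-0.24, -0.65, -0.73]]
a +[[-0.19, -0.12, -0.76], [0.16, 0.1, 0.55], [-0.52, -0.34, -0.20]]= [[-0.17,0.01,-0.49], [0.06,-0.10,0.46], [-0.76,-0.99,-0.93]]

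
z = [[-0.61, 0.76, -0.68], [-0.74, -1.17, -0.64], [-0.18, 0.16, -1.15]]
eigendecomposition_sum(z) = [[-0.14+0.43j, 0.50+0.36j, -0.76+0.28j],[(-0.48-0.36j), (-0.67+0.48j), -0.03-1.07j],[-0.20+0.06j, 0.28j, (-0.3-0.2j)]] + [[(-0.14-0.43j),  (0.5-0.36j),  (-0.76-0.28j)], [(-0.48+0.36j),  -0.67-0.48j,  (-0.03+1.07j)], [-0.20-0.06j,  0.00-0.28j,  -0.30+0.20j]] + [[(-0.33-0j),-0.24+0.00j,0.84-0.00j], [(0.23+0j),(0.17-0j),-0.58+0.00j], [0.21+0.00j,0.16-0.00j,-0.54+0.00j]]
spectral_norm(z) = 1.70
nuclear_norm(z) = 3.61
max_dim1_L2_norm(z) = 1.53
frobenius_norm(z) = 2.26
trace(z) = -2.93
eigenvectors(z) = [[(0.19+0.55j),0.19-0.55j,(-0.73+0j)], [-0.77+0.00j,-0.77-0.00j,0.50+0.00j], [(-0.15+0.21j),-0.15-0.21j,0.47+0.00j]]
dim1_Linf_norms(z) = [0.76, 1.17, 1.15]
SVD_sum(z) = [[-0.35, -0.17, -0.56], [-0.61, -0.3, -0.98], [-0.51, -0.25, -0.82]] + [[0.02, 0.87, -0.28], [-0.02, -0.89, 0.28], [0.01, 0.47, -0.15]] + [[-0.28, 0.06, 0.16], [-0.11, 0.02, 0.06], [0.32, -0.06, -0.18]]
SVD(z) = [[-0.40, 0.65, -0.64],[-0.7, -0.67, -0.24],[-0.59, 0.36, 0.73]] @ diag([1.7005974151397483, 1.4019129673955293, 0.5111833951413781]) @ [[0.51, 0.25, 0.82], [0.02, 0.95, -0.3], [0.86, -0.17, -0.48]]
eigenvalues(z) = [(-1.12+0.71j), (-1.12-0.71j), (-0.7+0j)]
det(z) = -1.22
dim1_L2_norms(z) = [1.19, 1.53, 1.17]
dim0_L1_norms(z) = [1.53, 2.09, 2.47]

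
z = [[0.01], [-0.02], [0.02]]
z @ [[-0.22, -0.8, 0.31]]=[[-0.00, -0.01, 0.00], [0.00, 0.02, -0.01], [-0.00, -0.02, 0.01]]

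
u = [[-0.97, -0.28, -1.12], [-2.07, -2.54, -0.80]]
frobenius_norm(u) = 3.69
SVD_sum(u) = [[-0.75, -0.82, -0.37], [-2.15, -2.35, -1.06]] + [[-0.22, 0.54, -0.75], [0.08, -0.19, 0.26]]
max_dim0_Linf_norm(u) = 2.54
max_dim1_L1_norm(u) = 5.41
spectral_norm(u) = 3.55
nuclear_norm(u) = 4.56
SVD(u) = [[-0.33, -0.94], [-0.94, 0.33]] @ diag([3.5549285335355827, 1.006321579543315]) @ [[0.64,  0.70,  0.32], [0.23,  -0.57,  0.79]]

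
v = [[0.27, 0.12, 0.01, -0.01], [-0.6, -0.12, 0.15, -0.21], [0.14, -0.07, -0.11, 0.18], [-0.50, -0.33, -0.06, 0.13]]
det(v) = -0.000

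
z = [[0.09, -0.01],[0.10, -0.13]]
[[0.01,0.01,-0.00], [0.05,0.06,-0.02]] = z@[[0.03, 0.03, -0.01], [-0.39, -0.41, 0.16]]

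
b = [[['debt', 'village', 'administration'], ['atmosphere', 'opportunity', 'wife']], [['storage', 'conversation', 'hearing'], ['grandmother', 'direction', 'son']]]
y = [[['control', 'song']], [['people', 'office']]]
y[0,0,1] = 'song'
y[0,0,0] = 'control'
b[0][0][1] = 'village'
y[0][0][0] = 'control'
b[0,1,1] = 'opportunity'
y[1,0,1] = 'office'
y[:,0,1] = ['song', 'office']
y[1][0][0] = 'people'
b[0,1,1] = 'opportunity'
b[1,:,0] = ['storage', 'grandmother']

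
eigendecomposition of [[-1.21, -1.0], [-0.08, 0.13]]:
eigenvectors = [[-1.0, 0.58], [-0.06, -0.81]]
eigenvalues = [-1.27, 0.19]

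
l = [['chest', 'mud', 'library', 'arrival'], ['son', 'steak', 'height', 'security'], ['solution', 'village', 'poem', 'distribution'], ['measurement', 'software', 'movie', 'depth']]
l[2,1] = 'village'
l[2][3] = 'distribution'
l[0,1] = 'mud'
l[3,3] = 'depth'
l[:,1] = ['mud', 'steak', 'village', 'software']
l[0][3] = 'arrival'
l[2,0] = 'solution'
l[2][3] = 'distribution'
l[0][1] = 'mud'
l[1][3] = 'security'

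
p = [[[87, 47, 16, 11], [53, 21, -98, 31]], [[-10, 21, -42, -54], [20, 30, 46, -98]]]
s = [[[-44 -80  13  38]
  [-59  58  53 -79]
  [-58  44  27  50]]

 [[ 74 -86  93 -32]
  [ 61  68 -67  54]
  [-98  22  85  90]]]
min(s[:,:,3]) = -79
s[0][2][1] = 44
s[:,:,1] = [[-80, 58, 44], [-86, 68, 22]]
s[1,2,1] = 22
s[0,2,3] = 50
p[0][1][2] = -98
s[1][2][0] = -98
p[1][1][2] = 46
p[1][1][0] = 20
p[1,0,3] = -54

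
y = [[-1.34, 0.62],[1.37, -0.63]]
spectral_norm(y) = 2.11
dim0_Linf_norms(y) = [1.37, 0.63]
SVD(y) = [[-0.7, 0.71], [0.71, 0.70]] @ diag([2.110401366747957, 0.002463986273858903]) @ [[0.91, -0.42], [0.42, 0.91]]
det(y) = -0.01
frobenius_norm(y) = 2.11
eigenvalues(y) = [-1.97, 0.0]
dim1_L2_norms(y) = [1.48, 1.51]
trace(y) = -1.97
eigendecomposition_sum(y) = [[-1.34, 0.62], [1.37, -0.63]] + [[0.0, 0.00], [0.0, 0.0]]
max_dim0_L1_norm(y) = 2.71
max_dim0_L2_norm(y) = 1.92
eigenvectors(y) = [[-0.70, -0.42], [0.71, -0.91]]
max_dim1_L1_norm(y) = 2.0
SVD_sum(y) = [[-1.34, 0.62],[1.37, -0.63]] + [[0.00,0.0], [0.0,0.0]]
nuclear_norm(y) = 2.11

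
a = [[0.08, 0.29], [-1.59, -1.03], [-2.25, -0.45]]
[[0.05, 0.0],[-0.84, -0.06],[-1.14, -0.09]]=a @ [[0.5, 0.04], [0.04, 0.00]]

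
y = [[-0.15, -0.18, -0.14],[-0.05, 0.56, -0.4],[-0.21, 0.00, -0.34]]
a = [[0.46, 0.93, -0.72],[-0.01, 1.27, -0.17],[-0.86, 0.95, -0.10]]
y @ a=[[0.05, -0.50, 0.15], [0.32, 0.28, -0.02], [0.20, -0.52, 0.19]]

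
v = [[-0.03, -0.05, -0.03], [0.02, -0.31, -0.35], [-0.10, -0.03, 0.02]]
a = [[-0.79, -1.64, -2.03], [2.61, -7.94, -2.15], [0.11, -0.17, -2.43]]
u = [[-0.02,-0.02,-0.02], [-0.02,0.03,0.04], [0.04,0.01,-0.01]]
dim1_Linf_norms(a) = [2.03, 7.94, 2.43]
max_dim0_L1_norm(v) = 0.4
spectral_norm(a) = 8.87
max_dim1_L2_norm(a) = 8.63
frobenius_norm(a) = 9.37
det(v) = -0.00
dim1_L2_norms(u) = [0.03, 0.05, 0.04]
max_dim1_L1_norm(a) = 12.7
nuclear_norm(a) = 12.75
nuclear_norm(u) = 0.11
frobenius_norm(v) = 0.48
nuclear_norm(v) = 0.59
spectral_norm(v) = 0.47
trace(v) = -0.32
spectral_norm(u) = 0.06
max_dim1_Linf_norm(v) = 0.35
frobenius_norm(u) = 0.08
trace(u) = -0.00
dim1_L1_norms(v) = [0.11, 0.68, 0.15]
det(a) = -25.84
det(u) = 0.00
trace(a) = -11.16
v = a @ u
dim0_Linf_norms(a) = [2.61, 7.94, 2.43]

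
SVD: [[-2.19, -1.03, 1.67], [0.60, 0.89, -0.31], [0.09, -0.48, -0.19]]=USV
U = [[-0.95, -0.24, 0.20], [0.31, -0.7, 0.64], [-0.01, 0.67, 0.74]]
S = [3.09, 0.78, 0.0]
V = [[0.73, 0.41, -0.54], [0.21, -0.90, -0.39], [0.65, -0.18, 0.74]]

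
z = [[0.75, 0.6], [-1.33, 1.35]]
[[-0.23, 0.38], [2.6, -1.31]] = z @[[-1.03,0.72],[0.91,-0.26]]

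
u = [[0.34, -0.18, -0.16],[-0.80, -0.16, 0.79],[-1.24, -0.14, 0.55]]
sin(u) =[[0.26, -0.17, -0.12], [-0.65, -0.18, 0.72], [-1.09, -0.16, 0.47]]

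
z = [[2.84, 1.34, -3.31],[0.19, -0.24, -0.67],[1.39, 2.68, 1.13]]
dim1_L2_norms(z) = [4.56, 0.74, 3.22]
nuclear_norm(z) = 7.80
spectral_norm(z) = 4.72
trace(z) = 3.73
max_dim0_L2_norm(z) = 3.56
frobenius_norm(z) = 5.63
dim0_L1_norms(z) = [4.42, 4.26, 5.11]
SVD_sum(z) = [[2.98, 1.95, -2.73], [0.29, 0.19, -0.26], [0.93, 0.61, -0.85]] + [[-0.14, -0.61, -0.58], [-0.1, -0.43, -0.41], [0.46, 2.07, 1.98]] + [[0.00, -0.00, 0.00], [-0.0, 0.0, -0.00], [-0.0, 0.00, -0.0]]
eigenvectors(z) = [[(0.81+0j),0.81-0.00j,(0.73+0j)],[0.07+0.08j,0.07-0.08j,-0.55+0.00j],[(0.27-0.51j),0.27+0.51j,0.40+0.00j]]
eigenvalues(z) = [(1.86+2.22j), (1.86-2.22j), 0j]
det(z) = 0.00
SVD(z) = [[-0.95,-0.27,-0.14], [-0.09,-0.19,0.98], [-0.3,0.94,0.16]] @ diag([4.715336824596511, 3.0849470911903203, 0.000274154077192773]) @ [[-0.66,-0.43,0.61], [0.16,0.71,0.68], [-0.73,0.55,-0.4]]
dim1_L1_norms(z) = [7.49, 1.1, 5.2]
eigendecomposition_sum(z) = [[(1.42+0.36j), 0.67+1.78j, -1.65+1.77j], [0.10+0.18j, (-0.12+0.23j), -0.34-0.01j], [0.69-0.77j, (1.34+0.17j), 0.57+1.63j]] + [[1.42-0.36j, (0.67-1.78j), (-1.65-1.77j)], [0.10-0.18j, -0.12-0.23j, -0.34+0.01j], [0.69+0.77j, (1.34-0.17j), (0.57-1.63j)]] + [[0.00-0.00j, (-0-0j), (-0-0j)], [-0.00+0.00j, 0.00+0.00j, 0j], [-0j, -0.00-0.00j, -0.00-0.00j]]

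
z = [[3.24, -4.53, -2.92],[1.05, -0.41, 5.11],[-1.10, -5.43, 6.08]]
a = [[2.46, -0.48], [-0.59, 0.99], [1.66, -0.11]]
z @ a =[[5.8,-5.72], [11.31,-1.47], [10.59,-5.52]]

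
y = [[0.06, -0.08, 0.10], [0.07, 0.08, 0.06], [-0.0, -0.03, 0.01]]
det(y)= 0.000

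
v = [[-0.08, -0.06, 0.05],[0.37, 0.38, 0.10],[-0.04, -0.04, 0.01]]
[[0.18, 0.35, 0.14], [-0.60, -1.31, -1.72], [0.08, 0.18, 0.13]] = v @ [[-1.5, -1.31, -1.83], [-0.34, -2.64, -2.05], [0.86, 1.82, -2.6]]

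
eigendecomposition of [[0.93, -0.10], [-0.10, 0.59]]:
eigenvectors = [[0.96, 0.26],[-0.26, 0.96]]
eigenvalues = [0.96, 0.56]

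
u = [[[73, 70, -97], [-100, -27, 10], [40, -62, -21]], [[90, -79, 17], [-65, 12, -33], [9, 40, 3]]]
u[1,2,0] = 9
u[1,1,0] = -65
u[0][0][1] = 70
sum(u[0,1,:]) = -117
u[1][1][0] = -65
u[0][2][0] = 40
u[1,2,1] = 40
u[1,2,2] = 3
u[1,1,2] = -33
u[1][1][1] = 12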